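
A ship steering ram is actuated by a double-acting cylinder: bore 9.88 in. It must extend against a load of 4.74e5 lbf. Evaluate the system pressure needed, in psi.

P ≈ 6180 psi

Cap-side area A_cap = π/4 × (9.88 in)² = 76.67 in^2
P = F / A = 4.74e5 lbf / A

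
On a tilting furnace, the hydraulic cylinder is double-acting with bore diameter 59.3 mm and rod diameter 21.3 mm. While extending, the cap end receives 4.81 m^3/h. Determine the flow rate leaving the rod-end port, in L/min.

Q_out ≈ 69.8 L/min

Cap-side area A_cap = π/4 × (59.3 mm)² = 2762 mm^2
Rod-side annular area A_ann = π/4 × (59.3² − 21.3²) = 2406 mm^2
Piston speed v = Q_in/A_cap; rod-end outflow Q_out = v × A_ann = Q_in × A_ann/A_cap.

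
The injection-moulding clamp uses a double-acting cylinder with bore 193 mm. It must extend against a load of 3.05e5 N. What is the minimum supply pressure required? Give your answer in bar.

Cap-side area A_cap = π/4 × (193 mm)² = 29260 mm^2
P = F / A = 3.05e5 N / A

P ≈ 104 bar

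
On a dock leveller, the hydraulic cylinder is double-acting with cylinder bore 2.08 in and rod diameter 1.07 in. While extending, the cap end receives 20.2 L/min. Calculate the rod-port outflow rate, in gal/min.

Q_out ≈ 3.92 gal/min

Cap-side area A_cap = π/4 × (2.08 in)² = 3.398 in^2
Rod-side annular area A_ann = π/4 × (2.08² − 1.07²) = 2.499 in^2
Piston speed v = Q_in/A_cap; rod-end outflow Q_out = v × A_ann = Q_in × A_ann/A_cap.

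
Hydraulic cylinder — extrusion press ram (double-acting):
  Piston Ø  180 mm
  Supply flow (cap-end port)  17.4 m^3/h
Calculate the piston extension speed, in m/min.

v ≈ 11.4 m/min

Cap-side area A_cap = π/4 × (180 mm)² = 25450 mm^2
v = Q / A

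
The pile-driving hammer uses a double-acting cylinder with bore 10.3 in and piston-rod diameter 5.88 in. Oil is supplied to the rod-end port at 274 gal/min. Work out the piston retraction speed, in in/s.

v ≈ 18.8 in/s

Rod-side annular area A_ann = π/4 × (10.3² − 5.88²) = 56.17 in^2
Flow into the rod-end port fills the annular volume.
v = Q / A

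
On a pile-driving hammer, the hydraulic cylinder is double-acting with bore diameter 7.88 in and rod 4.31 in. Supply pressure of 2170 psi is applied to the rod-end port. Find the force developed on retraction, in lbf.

Rod-side annular area A_ann = π/4 × (7.88² − 4.31²) = 34.18 in^2
On retraction the pressure acts on the annular area (bore minus rod).
F = P × A_ann

F ≈ 74200 lbf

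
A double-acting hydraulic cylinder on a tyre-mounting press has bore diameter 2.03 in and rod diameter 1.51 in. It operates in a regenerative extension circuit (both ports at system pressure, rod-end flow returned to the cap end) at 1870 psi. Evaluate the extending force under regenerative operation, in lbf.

With equal pressure on both faces, forces on the annular region cancel; the net push is pressure × rod cross-section.
Rod cross-section A_rod = π/4 × (1.51 in)² = 1.791 in^2
F = P × A_rod

F ≈ 3350 lbf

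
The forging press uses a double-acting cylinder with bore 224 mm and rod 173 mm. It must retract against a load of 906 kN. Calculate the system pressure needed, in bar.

Rod-side annular area A_ann = π/4 × (224² − 173²) = 15900 mm^2
Retraction: pressure acts on the annular area.
P = F / A = 906 kN / A

P ≈ 570 bar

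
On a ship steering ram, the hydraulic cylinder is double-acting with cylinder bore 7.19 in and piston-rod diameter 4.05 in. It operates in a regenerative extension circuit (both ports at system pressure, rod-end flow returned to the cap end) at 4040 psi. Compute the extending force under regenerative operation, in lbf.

With equal pressure on both faces, forces on the annular region cancel; the net push is pressure × rod cross-section.
Rod cross-section A_rod = π/4 × (4.05 in)² = 12.88 in^2
F = P × A_rod

F ≈ 52000 lbf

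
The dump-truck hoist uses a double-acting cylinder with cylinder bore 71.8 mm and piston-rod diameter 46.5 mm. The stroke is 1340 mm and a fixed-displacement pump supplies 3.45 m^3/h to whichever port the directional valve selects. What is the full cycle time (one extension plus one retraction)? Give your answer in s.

t ≈ 8.95 s

Cap-side area A_cap = π/4 × (71.8 mm)² = 4049 mm^2
Rod-side annular area A_ann = π/4 × (71.8² − 46.5²) = 2351 mm^2
t_ext = A_cap·L/Q = 5.661 s
t_ret = A_ann·L/Q = 3.287 s
t_cycle = t_ext + t_ret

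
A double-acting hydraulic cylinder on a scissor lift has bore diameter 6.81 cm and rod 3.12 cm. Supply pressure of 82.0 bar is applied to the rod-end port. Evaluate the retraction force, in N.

F ≈ 23600 N

Rod-side annular area A_ann = π/4 × (6.81² − 3.12²) = 28.78 cm^2
On retraction the pressure acts on the annular area (bore minus rod).
F = P × A_ann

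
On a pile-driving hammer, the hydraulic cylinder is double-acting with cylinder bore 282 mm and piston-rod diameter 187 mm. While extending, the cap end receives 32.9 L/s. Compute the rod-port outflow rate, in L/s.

Q_out ≈ 18.4 L/s

Cap-side area A_cap = π/4 × (282 mm)² = 62460 mm^2
Rod-side annular area A_ann = π/4 × (282² − 187²) = 34990 mm^2
Piston speed v = Q_in/A_cap; rod-end outflow Q_out = v × A_ann = Q_in × A_ann/A_cap.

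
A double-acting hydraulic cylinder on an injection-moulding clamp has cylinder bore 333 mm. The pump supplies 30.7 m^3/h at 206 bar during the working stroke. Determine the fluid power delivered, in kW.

W ≈ 176 kW

Hydraulic power = P × Q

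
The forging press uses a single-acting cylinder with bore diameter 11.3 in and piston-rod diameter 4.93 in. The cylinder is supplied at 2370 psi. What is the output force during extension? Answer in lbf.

F ≈ 2.38e5 lbf

Cap-side area A_cap = π/4 × (11.3 in)² = 100.3 in^2
F = P × A_cap = 2370 psi × A_cap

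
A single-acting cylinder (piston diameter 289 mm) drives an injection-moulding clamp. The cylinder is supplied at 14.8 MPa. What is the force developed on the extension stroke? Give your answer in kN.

F ≈ 971 kN

Cap-side area A_cap = π/4 × (289 mm)² = 65600 mm^2
F = P × A_cap = 14.8 MPa × A_cap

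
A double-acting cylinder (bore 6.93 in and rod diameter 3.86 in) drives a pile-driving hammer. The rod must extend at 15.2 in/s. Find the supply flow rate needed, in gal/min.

Cap-side area A_cap = π/4 × (6.93 in)² = 37.72 in^2
Q = A × v

Q ≈ 149 gal/min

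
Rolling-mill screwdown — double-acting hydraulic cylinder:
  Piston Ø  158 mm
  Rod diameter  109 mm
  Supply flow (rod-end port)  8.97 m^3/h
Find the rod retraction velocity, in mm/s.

v ≈ 242 mm/s

Rod-side annular area A_ann = π/4 × (158² − 109²) = 10280 mm^2
Flow into the rod-end port fills the annular volume.
v = Q / A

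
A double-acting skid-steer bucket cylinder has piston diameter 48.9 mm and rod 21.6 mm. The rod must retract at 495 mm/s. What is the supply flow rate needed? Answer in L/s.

Rod-side annular area A_ann = π/4 × (48.9² − 21.6²) = 1512 mm^2
Q = A × v

Q ≈ 0.748 L/s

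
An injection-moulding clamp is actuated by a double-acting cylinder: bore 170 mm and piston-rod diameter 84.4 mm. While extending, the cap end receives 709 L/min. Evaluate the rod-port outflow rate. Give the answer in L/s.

Q_out ≈ 8.90 L/s

Cap-side area A_cap = π/4 × (170 mm)² = 22700 mm^2
Rod-side annular area A_ann = π/4 × (170² − 84.4²) = 17100 mm^2
Piston speed v = Q_in/A_cap; rod-end outflow Q_out = v × A_ann = Q_in × A_ann/A_cap.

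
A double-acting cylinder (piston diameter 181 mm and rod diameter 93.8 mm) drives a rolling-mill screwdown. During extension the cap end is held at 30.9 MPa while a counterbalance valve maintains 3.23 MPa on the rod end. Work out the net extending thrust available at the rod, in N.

Cap-side area A_cap = π/4 × (181 mm)² = 25730 mm^2
Rod-side annular area A_ann = π/4 × (181² − 93.8²) = 18820 mm^2
Net thrust = P_cap·A_cap − P_rod·A_ann = 7.951e5 N − 60790 N

F ≈ 7.34e5 N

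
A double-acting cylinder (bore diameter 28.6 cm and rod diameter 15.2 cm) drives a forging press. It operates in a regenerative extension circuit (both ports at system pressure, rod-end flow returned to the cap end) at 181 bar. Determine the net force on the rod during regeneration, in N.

F ≈ 3.28e5 N

With equal pressure on both faces, forces on the annular region cancel; the net push is pressure × rod cross-section.
Rod cross-section A_rod = π/4 × (15.2 cm)² = 181.5 cm^2
F = P × A_rod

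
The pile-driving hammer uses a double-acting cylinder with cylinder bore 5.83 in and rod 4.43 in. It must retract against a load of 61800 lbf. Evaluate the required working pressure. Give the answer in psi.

Rod-side annular area A_ann = π/4 × (5.83² − 4.43²) = 11.28 in^2
Retraction: pressure acts on the annular area.
P = F / A = 61800 lbf / A

P ≈ 5480 psi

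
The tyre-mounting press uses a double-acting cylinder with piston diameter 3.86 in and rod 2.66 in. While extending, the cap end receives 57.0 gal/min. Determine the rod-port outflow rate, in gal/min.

Cap-side area A_cap = π/4 × (3.86 in)² = 11.70 in^2
Rod-side annular area A_ann = π/4 × (3.86² − 2.66²) = 6.145 in^2
Piston speed v = Q_in/A_cap; rod-end outflow Q_out = v × A_ann = Q_in × A_ann/A_cap.

Q_out ≈ 29.9 gal/min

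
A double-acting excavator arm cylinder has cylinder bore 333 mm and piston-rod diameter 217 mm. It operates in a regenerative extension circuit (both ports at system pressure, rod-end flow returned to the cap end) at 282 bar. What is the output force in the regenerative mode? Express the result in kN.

With equal pressure on both faces, forces on the annular region cancel; the net push is pressure × rod cross-section.
Rod cross-section A_rod = π/4 × (217 mm)² = 36980 mm^2
F = P × A_rod

F ≈ 1040 kN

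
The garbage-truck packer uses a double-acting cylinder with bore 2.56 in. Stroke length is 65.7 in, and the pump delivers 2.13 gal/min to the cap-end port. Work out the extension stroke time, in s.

Cap-side area A_cap = π/4 × (2.56 in)² = 5.147 in^2
Swept volume V = A × L; t = V / Q = A·L / Q

t ≈ 41.2 s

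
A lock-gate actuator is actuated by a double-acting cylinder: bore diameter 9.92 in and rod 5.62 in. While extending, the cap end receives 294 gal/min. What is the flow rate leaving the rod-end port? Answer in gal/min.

Cap-side area A_cap = π/4 × (9.92 in)² = 77.29 in^2
Rod-side annular area A_ann = π/4 × (9.92² − 5.62²) = 52.48 in^2
Piston speed v = Q_in/A_cap; rod-end outflow Q_out = v × A_ann = Q_in × A_ann/A_cap.

Q_out ≈ 200 gal/min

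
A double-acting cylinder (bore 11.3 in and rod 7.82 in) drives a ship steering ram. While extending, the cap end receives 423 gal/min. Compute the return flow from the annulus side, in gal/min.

Cap-side area A_cap = π/4 × (11.3 in)² = 100.3 in^2
Rod-side annular area A_ann = π/4 × (11.3² − 7.82²) = 52.26 in^2
Piston speed v = Q_in/A_cap; rod-end outflow Q_out = v × A_ann = Q_in × A_ann/A_cap.

Q_out ≈ 220 gal/min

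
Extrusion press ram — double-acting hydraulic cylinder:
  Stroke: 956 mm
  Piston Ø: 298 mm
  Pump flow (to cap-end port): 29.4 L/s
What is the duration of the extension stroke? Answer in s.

t ≈ 2.27 s

Cap-side area A_cap = π/4 × (298 mm)² = 69750 mm^2
Swept volume V = A × L; t = V / Q = A·L / Q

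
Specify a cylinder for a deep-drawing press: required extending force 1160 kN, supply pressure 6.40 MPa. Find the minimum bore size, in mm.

D ≈ 480 mm

Extension force acts on the full piston face: F = P × (π/4)D².
D = √(4F / (πP)) = √(4 × 1160 kN / (π × 6.40 MPa))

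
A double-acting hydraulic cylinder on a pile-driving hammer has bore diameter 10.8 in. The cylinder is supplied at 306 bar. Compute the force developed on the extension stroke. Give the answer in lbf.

F ≈ 4.07e5 lbf

Cap-side area A_cap = π/4 × (10.8 in)² = 91.61 in^2
F = P × A_cap = 306 bar × A_cap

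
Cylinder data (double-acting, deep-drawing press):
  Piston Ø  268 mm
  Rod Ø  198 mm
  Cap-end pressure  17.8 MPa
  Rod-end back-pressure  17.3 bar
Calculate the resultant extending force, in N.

F ≈ 9.60e5 N

Cap-side area A_cap = π/4 × (268 mm)² = 56410 mm^2
Rod-side annular area A_ann = π/4 × (268² − 198²) = 25620 mm^2
Net thrust = P_cap·A_cap − P_rod·A_ann = 1.004e6 N − 44320 N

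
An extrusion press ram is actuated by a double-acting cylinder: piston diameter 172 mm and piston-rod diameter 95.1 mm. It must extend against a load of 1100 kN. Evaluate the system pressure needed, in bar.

P ≈ 473 bar

Cap-side area A_cap = π/4 × (172 mm)² = 23240 mm^2
P = F / A = 1100 kN / A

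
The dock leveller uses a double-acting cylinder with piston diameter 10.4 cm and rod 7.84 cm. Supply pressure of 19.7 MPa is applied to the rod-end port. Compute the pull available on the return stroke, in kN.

Rod-side annular area A_ann = π/4 × (10.4² − 7.84²) = 36.67 cm^2
On retraction the pressure acts on the annular area (bore minus rod).
F = P × A_ann

F ≈ 72.2 kN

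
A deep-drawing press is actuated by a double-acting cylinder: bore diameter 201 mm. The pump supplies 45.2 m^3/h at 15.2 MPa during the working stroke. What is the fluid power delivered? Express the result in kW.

Hydraulic power = P × Q

W ≈ 191 kW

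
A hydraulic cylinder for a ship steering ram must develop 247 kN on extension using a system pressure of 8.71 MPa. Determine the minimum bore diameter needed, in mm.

Extension force acts on the full piston face: F = P × (π/4)D².
D = √(4F / (πP)) = √(4 × 247 kN / (π × 8.71 MPa))

D ≈ 190 mm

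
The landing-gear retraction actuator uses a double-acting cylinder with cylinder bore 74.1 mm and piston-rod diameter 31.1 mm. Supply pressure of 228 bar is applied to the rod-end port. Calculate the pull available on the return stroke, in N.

Rod-side annular area A_ann = π/4 × (74.1² − 31.1²) = 3553 mm^2
On retraction the pressure acts on the annular area (bore minus rod).
F = P × A_ann

F ≈ 81000 N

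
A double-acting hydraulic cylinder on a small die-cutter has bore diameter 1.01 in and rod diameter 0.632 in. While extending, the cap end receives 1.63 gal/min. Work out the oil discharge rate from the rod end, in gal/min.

Cap-side area A_cap = π/4 × (1.01 in)² = 0.8012 in^2
Rod-side annular area A_ann = π/4 × (1.01² − 0.632²) = 0.4875 in^2
Piston speed v = Q_in/A_cap; rod-end outflow Q_out = v × A_ann = Q_in × A_ann/A_cap.

Q_out ≈ 0.992 gal/min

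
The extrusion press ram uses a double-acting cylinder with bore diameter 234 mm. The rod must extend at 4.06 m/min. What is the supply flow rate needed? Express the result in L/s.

Q ≈ 2.91 L/s

Cap-side area A_cap = π/4 × (234 mm)² = 43010 mm^2
Q = A × v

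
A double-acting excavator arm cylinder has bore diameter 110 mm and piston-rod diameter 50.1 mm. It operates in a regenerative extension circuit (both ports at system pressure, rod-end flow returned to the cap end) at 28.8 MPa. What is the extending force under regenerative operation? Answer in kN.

With equal pressure on both faces, forces on the annular region cancel; the net push is pressure × rod cross-section.
Rod cross-section A_rod = π/4 × (50.1 mm)² = 1971 mm^2
F = P × A_rod

F ≈ 56.8 kN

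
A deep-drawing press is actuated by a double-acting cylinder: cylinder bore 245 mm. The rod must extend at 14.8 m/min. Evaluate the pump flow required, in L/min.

Cap-side area A_cap = π/4 × (245 mm)² = 47140 mm^2
Q = A × v

Q ≈ 698 L/min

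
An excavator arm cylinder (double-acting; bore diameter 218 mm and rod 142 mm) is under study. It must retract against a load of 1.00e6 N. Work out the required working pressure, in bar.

Rod-side annular area A_ann = π/4 × (218² − 142²) = 21490 mm^2
Retraction: pressure acts on the annular area.
P = F / A = 1.00e6 N / A

P ≈ 465 bar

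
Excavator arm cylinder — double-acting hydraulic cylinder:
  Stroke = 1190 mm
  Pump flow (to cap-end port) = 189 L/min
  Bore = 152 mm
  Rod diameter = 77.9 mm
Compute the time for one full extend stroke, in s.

t ≈ 6.86 s

Cap-side area A_cap = π/4 × (152 mm)² = 18150 mm^2
Swept volume V = A × L; t = V / Q = A·L / Q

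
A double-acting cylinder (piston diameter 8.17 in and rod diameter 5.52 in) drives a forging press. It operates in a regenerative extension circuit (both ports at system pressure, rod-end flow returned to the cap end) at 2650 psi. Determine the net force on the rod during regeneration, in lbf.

F ≈ 63400 lbf

With equal pressure on both faces, forces on the annular region cancel; the net push is pressure × rod cross-section.
Rod cross-section A_rod = π/4 × (5.52 in)² = 23.93 in^2
F = P × A_rod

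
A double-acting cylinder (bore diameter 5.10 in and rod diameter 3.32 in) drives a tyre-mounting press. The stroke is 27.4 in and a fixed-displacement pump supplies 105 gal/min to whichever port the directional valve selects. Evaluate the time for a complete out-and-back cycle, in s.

t ≈ 2.18 s

Cap-side area A_cap = π/4 × (5.10 in)² = 20.43 in^2
Rod-side annular area A_ann = π/4 × (5.10² − 3.32²) = 11.77 in^2
t_ext = A_cap·L/Q = 1.385 s
t_ret = A_ann·L/Q = 0.7979 s
t_cycle = t_ext + t_ret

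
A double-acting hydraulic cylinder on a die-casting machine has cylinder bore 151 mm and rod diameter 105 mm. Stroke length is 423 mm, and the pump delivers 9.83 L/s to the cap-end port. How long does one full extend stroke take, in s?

t ≈ 0.771 s

Cap-side area A_cap = π/4 × (151 mm)² = 17910 mm^2
Swept volume V = A × L; t = V / Q = A·L / Q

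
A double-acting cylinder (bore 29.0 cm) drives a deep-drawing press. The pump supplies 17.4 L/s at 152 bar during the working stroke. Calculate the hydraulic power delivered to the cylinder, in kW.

Hydraulic power = P × Q

W ≈ 264 kW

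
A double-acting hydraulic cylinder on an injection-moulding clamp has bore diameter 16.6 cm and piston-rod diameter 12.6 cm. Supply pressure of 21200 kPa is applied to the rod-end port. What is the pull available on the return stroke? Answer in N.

F ≈ 1.94e5 N

Rod-side annular area A_ann = π/4 × (16.6² − 12.6²) = 91.73 cm^2
On retraction the pressure acts on the annular area (bore minus rod).
F = P × A_ann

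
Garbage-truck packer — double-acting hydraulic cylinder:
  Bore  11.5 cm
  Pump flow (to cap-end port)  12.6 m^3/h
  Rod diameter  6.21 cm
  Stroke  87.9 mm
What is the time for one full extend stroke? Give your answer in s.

t ≈ 0.261 s

Cap-side area A_cap = π/4 × (11.5 cm)² = 103.9 cm^2
Swept volume V = A × L; t = V / Q = A·L / Q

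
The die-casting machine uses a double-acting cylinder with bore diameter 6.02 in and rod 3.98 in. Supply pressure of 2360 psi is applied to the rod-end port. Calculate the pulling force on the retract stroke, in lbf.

F ≈ 37800 lbf

Rod-side annular area A_ann = π/4 × (6.02² − 3.98²) = 16.02 in^2
On retraction the pressure acts on the annular area (bore minus rod).
F = P × A_ann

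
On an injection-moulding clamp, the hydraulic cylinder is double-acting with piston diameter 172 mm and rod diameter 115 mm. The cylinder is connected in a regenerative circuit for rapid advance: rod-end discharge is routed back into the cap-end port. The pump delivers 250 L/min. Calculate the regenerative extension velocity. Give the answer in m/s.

In regeneration the rod-end outflow joins the pump flow into the cap end, so the net volume the pump must supply per unit advance equals the rod cross-section area.
Rod cross-section A_rod = π/4 × (115 mm)² = 10390 mm^2
v = Q_pump / A_rod

v ≈ 0.401 m/s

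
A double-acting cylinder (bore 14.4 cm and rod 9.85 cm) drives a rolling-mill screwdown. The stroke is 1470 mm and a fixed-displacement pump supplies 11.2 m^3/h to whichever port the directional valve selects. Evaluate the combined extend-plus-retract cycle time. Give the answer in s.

Cap-side area A_cap = π/4 × (14.4 cm)² = 162.9 cm^2
Rod-side annular area A_ann = π/4 × (14.4² − 9.85²) = 86.66 cm^2
t_ext = A_cap·L/Q = 7.695 s
t_ret = A_ann·L/Q = 4.095 s
t_cycle = t_ext + t_ret

t ≈ 11.8 s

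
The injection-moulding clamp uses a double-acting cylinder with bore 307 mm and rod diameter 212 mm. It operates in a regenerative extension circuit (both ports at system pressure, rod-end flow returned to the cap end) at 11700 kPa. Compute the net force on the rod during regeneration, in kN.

With equal pressure on both faces, forces on the annular region cancel; the net push is pressure × rod cross-section.
Rod cross-section A_rod = π/4 × (212 mm)² = 35300 mm^2
F = P × A_rod

F ≈ 413 kN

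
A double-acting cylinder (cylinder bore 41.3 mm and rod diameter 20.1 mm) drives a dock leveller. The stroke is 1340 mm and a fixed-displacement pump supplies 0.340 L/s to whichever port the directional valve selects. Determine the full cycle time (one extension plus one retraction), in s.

t ≈ 9.31 s

Cap-side area A_cap = π/4 × (41.3 mm)² = 1340 mm^2
Rod-side annular area A_ann = π/4 × (41.3² − 20.1²) = 1022 mm^2
t_ext = A_cap·L/Q = 5.280 s
t_ret = A_ann·L/Q = 4.029 s
t_cycle = t_ext + t_ret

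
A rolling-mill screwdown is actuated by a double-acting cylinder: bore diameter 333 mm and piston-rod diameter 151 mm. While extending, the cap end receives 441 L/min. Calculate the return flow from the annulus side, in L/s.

Q_out ≈ 5.84 L/s

Cap-side area A_cap = π/4 × (333 mm)² = 87090 mm^2
Rod-side annular area A_ann = π/4 × (333² − 151²) = 69180 mm^2
Piston speed v = Q_in/A_cap; rod-end outflow Q_out = v × A_ann = Q_in × A_ann/A_cap.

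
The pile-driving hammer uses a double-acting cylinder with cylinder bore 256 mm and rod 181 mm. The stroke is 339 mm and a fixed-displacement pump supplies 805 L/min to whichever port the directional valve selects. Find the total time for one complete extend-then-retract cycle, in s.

t ≈ 1.95 s

Cap-side area A_cap = π/4 × (256 mm)² = 51470 mm^2
Rod-side annular area A_ann = π/4 × (256² − 181²) = 25740 mm^2
t_ext = A_cap·L/Q = 1.301 s
t_ret = A_ann·L/Q = 0.6504 s
t_cycle = t_ext + t_ret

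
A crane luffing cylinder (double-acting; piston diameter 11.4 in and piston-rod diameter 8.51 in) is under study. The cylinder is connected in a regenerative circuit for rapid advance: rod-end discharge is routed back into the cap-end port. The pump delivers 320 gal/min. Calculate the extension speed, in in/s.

v ≈ 21.7 in/s

In regeneration the rod-end outflow joins the pump flow into the cap end, so the net volume the pump must supply per unit advance equals the rod cross-section area.
Rod cross-section A_rod = π/4 × (8.51 in)² = 56.88 in^2
v = Q_pump / A_rod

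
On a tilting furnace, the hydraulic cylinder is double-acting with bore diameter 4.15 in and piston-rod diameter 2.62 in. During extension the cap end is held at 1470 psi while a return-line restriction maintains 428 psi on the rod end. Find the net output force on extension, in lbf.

Cap-side area A_cap = π/4 × (4.15 in)² = 13.53 in^2
Rod-side annular area A_ann = π/4 × (4.15² − 2.62²) = 8.135 in^2
Net thrust = P_cap·A_cap − P_rod·A_ann = 19880 lbf − 3482 lbf

F ≈ 16400 lbf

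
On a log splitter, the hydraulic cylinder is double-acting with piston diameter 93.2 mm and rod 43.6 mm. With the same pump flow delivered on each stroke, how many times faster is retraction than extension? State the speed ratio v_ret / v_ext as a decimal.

v_ret/v_ext ≈ 1.28

Cap-side area A_cap = π/4 × (93.2 mm)² = 6822 mm^2
Rod-side annular area A_ann = π/4 × (93.2² − 43.6²) = 5329 mm^2
For equal Q, v ∝ 1/A, so v_ret/v_ext = A_cap/A_ann.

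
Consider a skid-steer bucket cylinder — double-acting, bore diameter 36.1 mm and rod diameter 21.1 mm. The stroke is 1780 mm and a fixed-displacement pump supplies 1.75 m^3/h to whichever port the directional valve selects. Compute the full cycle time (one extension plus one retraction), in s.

t ≈ 6.22 s

Cap-side area A_cap = π/4 × (36.1 mm)² = 1024 mm^2
Rod-side annular area A_ann = π/4 × (36.1² − 21.1²) = 673.9 mm^2
t_ext = A_cap·L/Q = 3.748 s
t_ret = A_ann·L/Q = 2.468 s
t_cycle = t_ext + t_ret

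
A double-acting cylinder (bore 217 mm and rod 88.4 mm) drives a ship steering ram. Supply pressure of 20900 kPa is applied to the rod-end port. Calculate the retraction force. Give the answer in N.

Rod-side annular area A_ann = π/4 × (217² − 88.4²) = 30850 mm^2
On retraction the pressure acts on the annular area (bore minus rod).
F = P × A_ann

F ≈ 6.45e5 N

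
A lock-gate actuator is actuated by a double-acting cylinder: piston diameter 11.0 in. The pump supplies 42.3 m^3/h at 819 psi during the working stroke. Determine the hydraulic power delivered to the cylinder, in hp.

Hydraulic power = P × Q

W ≈ 89.0 hp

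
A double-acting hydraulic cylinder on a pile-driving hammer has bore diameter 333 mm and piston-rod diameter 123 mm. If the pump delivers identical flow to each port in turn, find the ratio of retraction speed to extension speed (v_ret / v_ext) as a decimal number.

Cap-side area A_cap = π/4 × (333 mm)² = 87090 mm^2
Rod-side annular area A_ann = π/4 × (333² − 123²) = 75210 mm^2
For equal Q, v ∝ 1/A, so v_ret/v_ext = A_cap/A_ann.

v_ret/v_ext ≈ 1.16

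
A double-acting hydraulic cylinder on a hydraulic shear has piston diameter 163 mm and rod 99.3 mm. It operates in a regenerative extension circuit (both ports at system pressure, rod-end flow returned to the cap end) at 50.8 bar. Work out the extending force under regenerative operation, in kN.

With equal pressure on both faces, forces on the annular region cancel; the net push is pressure × rod cross-section.
Rod cross-section A_rod = π/4 × (99.3 mm)² = 7744 mm^2
F = P × A_rod

F ≈ 39.3 kN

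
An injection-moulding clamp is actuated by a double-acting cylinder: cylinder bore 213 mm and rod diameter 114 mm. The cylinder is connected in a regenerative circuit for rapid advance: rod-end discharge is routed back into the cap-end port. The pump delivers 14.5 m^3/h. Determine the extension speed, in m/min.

v ≈ 23.7 m/min

In regeneration the rod-end outflow joins the pump flow into the cap end, so the net volume the pump must supply per unit advance equals the rod cross-section area.
Rod cross-section A_rod = π/4 × (114 mm)² = 10210 mm^2
v = Q_pump / A_rod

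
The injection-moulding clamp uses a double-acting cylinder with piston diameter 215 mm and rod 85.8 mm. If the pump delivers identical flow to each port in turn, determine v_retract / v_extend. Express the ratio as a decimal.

Cap-side area A_cap = π/4 × (215 mm)² = 36310 mm^2
Rod-side annular area A_ann = π/4 × (215² − 85.8²) = 30520 mm^2
For equal Q, v ∝ 1/A, so v_ret/v_ext = A_cap/A_ann.

v_ret/v_ext ≈ 1.19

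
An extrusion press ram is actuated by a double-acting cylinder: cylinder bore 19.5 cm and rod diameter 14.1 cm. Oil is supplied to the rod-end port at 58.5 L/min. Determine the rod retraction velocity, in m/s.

v ≈ 0.0684 m/s

Rod-side annular area A_ann = π/4 × (19.5² − 14.1²) = 142.5 cm^2
Flow into the rod-end port fills the annular volume.
v = Q / A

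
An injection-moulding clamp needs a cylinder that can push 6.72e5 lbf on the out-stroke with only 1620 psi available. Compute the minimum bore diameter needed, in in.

D ≈ 23.0 in

Extension force acts on the full piston face: F = P × (π/4)D².
D = √(4F / (πP)) = √(4 × 6.72e5 lbf / (π × 1620 psi))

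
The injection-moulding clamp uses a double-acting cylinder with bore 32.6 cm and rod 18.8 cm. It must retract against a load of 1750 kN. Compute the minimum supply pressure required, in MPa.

Rod-side annular area A_ann = π/4 × (32.6² − 18.8²) = 557.1 cm^2
Retraction: pressure acts on the annular area.
P = F / A = 1750 kN / A

P ≈ 31.4 MPa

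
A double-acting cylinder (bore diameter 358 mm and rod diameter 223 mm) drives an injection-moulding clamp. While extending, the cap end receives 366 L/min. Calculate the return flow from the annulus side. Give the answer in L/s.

Cap-side area A_cap = π/4 × (358 mm)² = 1.007e5 mm^2
Rod-side annular area A_ann = π/4 × (358² − 223²) = 61600 mm^2
Piston speed v = Q_in/A_cap; rod-end outflow Q_out = v × A_ann = Q_in × A_ann/A_cap.

Q_out ≈ 3.73 L/s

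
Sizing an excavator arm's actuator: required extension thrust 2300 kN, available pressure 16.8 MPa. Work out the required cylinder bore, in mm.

D ≈ 418 mm

Extension force acts on the full piston face: F = P × (π/4)D².
D = √(4F / (πP)) = √(4 × 2300 kN / (π × 16.8 MPa))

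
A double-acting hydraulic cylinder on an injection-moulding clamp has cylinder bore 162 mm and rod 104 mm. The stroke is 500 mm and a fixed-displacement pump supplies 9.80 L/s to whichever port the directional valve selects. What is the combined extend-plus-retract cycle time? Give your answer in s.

t ≈ 1.67 s

Cap-side area A_cap = π/4 × (162 mm)² = 20610 mm^2
Rod-side annular area A_ann = π/4 × (162² − 104²) = 12120 mm^2
t_ext = A_cap·L/Q = 1.052 s
t_ret = A_ann·L/Q = 0.6182 s
t_cycle = t_ext + t_ret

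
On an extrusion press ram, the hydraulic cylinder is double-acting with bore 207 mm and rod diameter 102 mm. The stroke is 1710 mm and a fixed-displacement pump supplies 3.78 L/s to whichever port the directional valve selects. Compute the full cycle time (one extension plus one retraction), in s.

Cap-side area A_cap = π/4 × (207 mm)² = 33650 mm^2
Rod-side annular area A_ann = π/4 × (207² − 102²) = 25480 mm^2
t_ext = A_cap·L/Q = 15.22 s
t_ret = A_ann·L/Q = 11.53 s
t_cycle = t_ext + t_ret

t ≈ 26.8 s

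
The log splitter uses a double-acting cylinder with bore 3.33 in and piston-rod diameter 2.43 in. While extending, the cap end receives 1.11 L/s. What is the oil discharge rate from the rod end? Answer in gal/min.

Q_out ≈ 8.23 gal/min

Cap-side area A_cap = π/4 × (3.33 in)² = 8.709 in^2
Rod-side annular area A_ann = π/4 × (3.33² − 2.43²) = 4.072 in^2
Piston speed v = Q_in/A_cap; rod-end outflow Q_out = v × A_ann = Q_in × A_ann/A_cap.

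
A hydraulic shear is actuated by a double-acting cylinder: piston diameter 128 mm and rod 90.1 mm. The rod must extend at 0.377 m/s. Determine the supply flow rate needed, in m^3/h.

Cap-side area A_cap = π/4 × (128 mm)² = 12870 mm^2
Q = A × v

Q ≈ 17.5 m^3/h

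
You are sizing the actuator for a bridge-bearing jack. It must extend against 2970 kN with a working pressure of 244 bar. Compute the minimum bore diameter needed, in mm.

Extension force acts on the full piston face: F = P × (π/4)D².
D = √(4F / (πP)) = √(4 × 2970 kN / (π × 244 bar))

D ≈ 394 mm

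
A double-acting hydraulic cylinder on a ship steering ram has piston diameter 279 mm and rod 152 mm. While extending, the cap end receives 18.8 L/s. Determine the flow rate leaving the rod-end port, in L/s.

Cap-side area A_cap = π/4 × (279 mm)² = 61140 mm^2
Rod-side annular area A_ann = π/4 × (279² − 152²) = 42990 mm^2
Piston speed v = Q_in/A_cap; rod-end outflow Q_out = v × A_ann = Q_in × A_ann/A_cap.

Q_out ≈ 13.2 L/s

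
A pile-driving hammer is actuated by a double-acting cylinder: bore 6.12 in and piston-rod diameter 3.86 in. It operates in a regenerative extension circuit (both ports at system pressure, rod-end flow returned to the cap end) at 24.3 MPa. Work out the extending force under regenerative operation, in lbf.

With equal pressure on both faces, forces on the annular region cancel; the net push is pressure × rod cross-section.
Rod cross-section A_rod = π/4 × (3.86 in)² = 11.70 in^2
F = P × A_rod

F ≈ 41200 lbf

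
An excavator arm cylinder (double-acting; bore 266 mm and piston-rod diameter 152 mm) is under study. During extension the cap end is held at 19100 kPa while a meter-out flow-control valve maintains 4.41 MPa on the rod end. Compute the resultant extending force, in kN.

F ≈ 896 kN

Cap-side area A_cap = π/4 × (266 mm)² = 55570 mm^2
Rod-side annular area A_ann = π/4 × (266² − 152²) = 37430 mm^2
Net thrust = P_cap·A_cap − P_rod·A_ann = 1061 kN − 165.0 kN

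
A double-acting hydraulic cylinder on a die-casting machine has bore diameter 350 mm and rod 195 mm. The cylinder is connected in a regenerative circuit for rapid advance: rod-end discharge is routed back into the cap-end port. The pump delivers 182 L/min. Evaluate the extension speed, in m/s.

v ≈ 0.102 m/s

In regeneration the rod-end outflow joins the pump flow into the cap end, so the net volume the pump must supply per unit advance equals the rod cross-section area.
Rod cross-section A_rod = π/4 × (195 mm)² = 29860 mm^2
v = Q_pump / A_rod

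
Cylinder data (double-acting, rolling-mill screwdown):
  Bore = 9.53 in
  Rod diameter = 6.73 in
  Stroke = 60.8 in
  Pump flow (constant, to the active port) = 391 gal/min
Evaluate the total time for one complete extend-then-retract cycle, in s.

t ≈ 4.33 s

Cap-side area A_cap = π/4 × (9.53 in)² = 71.33 in^2
Rod-side annular area A_ann = π/4 × (9.53² − 6.73²) = 35.76 in^2
t_ext = A_cap·L/Q = 2.881 s
t_ret = A_ann·L/Q = 1.444 s
t_cycle = t_ext + t_ret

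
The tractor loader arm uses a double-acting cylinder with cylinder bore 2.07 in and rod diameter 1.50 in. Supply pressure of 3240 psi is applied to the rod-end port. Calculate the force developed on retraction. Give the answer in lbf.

Rod-side annular area A_ann = π/4 × (2.07² − 1.50²) = 1.598 in^2
On retraction the pressure acts on the annular area (bore minus rod).
F = P × A_ann

F ≈ 5180 lbf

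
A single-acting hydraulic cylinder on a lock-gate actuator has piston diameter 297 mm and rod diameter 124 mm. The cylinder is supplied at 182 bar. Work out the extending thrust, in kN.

Cap-side area A_cap = π/4 × (297 mm)² = 69280 mm^2
F = P × A_cap = 182 bar × A_cap

F ≈ 1260 kN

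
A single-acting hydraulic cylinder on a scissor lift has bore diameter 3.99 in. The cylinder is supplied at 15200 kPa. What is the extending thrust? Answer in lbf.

Cap-side area A_cap = π/4 × (3.99 in)² = 12.50 in^2
F = P × A_cap = 15200 kPa × A_cap

F ≈ 27600 lbf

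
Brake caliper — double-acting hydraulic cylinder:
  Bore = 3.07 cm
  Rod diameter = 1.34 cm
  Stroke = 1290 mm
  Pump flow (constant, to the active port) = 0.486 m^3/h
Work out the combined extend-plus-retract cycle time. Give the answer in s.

t ≈ 12.8 s

Cap-side area A_cap = π/4 × (3.07 cm)² = 7.402 cm^2
Rod-side annular area A_ann = π/4 × (3.07² − 1.34²) = 5.992 cm^2
t_ext = A_cap·L/Q = 7.073 s
t_ret = A_ann·L/Q = 5.726 s
t_cycle = t_ext + t_ret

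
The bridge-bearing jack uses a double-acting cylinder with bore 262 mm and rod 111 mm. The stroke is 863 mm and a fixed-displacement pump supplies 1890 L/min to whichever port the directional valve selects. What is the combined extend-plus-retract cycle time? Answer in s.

t ≈ 2.69 s

Cap-side area A_cap = π/4 × (262 mm)² = 53910 mm^2
Rod-side annular area A_ann = π/4 × (262² − 111²) = 44240 mm^2
t_ext = A_cap·L/Q = 1.477 s
t_ret = A_ann·L/Q = 1.212 s
t_cycle = t_ext + t_ret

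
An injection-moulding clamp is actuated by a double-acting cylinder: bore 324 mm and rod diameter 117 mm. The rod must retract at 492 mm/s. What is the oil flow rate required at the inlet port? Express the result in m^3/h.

Rod-side annular area A_ann = π/4 × (324² − 117²) = 71700 mm^2
Q = A × v

Q ≈ 127 m^3/h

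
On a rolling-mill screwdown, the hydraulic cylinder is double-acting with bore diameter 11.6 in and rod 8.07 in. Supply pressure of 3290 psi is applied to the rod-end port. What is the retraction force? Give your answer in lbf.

Rod-side annular area A_ann = π/4 × (11.6² − 8.07²) = 54.53 in^2
On retraction the pressure acts on the annular area (bore minus rod).
F = P × A_ann

F ≈ 1.79e5 lbf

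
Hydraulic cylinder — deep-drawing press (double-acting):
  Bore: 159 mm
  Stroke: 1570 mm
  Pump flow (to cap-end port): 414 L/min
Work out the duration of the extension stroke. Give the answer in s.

t ≈ 4.52 s

Cap-side area A_cap = π/4 × (159 mm)² = 19860 mm^2
Swept volume V = A × L; t = V / Q = A·L / Q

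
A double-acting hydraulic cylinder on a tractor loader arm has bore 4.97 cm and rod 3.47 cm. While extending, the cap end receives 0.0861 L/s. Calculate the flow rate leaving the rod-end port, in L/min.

Q_out ≈ 2.65 L/min

Cap-side area A_cap = π/4 × (4.97 cm)² = 19.40 cm^2
Rod-side annular area A_ann = π/4 × (4.97² − 3.47²) = 9.943 cm^2
Piston speed v = Q_in/A_cap; rod-end outflow Q_out = v × A_ann = Q_in × A_ann/A_cap.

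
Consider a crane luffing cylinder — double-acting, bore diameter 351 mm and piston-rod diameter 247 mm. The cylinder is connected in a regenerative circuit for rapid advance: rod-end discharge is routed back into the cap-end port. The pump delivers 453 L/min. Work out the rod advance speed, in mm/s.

In regeneration the rod-end outflow joins the pump flow into the cap end, so the net volume the pump must supply per unit advance equals the rod cross-section area.
Rod cross-section A_rod = π/4 × (247 mm)² = 47920 mm^2
v = Q_pump / A_rod

v ≈ 158 mm/s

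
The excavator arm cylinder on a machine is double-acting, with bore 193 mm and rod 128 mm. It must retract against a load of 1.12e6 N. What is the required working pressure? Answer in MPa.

P ≈ 68.3 MPa

Rod-side annular area A_ann = π/4 × (193² − 128²) = 16390 mm^2
Retraction: pressure acts on the annular area.
P = F / A = 1.12e6 N / A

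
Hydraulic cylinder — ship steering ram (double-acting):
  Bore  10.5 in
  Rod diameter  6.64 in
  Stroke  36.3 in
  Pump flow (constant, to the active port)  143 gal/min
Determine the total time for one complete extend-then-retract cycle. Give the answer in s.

Cap-side area A_cap = π/4 × (10.5 in)² = 86.59 in^2
Rod-side annular area A_ann = π/4 × (10.5² − 6.64²) = 51.96 in^2
t_ext = A_cap·L/Q = 5.709 s
t_ret = A_ann·L/Q = 3.426 s
t_cycle = t_ext + t_ret

t ≈ 9.14 s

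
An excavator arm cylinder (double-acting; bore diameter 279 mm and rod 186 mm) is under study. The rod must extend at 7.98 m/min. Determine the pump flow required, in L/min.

Cap-side area A_cap = π/4 × (279 mm)² = 61140 mm^2
Q = A × v

Q ≈ 488 L/min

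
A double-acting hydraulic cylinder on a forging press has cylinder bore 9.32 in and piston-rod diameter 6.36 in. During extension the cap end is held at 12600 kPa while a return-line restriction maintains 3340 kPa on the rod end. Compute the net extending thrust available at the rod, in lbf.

F ≈ 1.07e5 lbf

Cap-side area A_cap = π/4 × (9.32 in)² = 68.22 in^2
Rod-side annular area A_ann = π/4 × (9.32² − 6.36²) = 36.45 in^2
Net thrust = P_cap·A_cap − P_rod·A_ann = 1.247e5 lbf − 17660 lbf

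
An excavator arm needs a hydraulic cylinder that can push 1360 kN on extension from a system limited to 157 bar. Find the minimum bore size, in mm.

D ≈ 332 mm

Extension force acts on the full piston face: F = P × (π/4)D².
D = √(4F / (πP)) = √(4 × 1360 kN / (π × 157 bar))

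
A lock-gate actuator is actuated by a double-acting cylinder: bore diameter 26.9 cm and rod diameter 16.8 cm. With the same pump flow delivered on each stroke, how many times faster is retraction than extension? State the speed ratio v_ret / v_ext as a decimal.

v_ret/v_ext ≈ 1.64

Cap-side area A_cap = π/4 × (26.9 cm)² = 568.3 cm^2
Rod-side annular area A_ann = π/4 × (26.9² − 16.8²) = 346.7 cm^2
For equal Q, v ∝ 1/A, so v_ret/v_ext = A_cap/A_ann.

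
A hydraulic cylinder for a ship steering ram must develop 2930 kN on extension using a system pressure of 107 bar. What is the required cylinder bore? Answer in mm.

Extension force acts on the full piston face: F = P × (π/4)D².
D = √(4F / (πP)) = √(4 × 2930 kN / (π × 107 bar))

D ≈ 590 mm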